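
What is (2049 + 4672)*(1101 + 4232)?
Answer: 35843093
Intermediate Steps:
(2049 + 4672)*(1101 + 4232) = 6721*5333 = 35843093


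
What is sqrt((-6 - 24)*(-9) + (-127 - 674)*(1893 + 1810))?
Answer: 3*I*sqrt(329537) ≈ 1722.2*I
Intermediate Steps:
sqrt((-6 - 24)*(-9) + (-127 - 674)*(1893 + 1810)) = sqrt(-30*(-9) - 801*3703) = sqrt(270 - 2966103) = sqrt(-2965833) = 3*I*sqrt(329537)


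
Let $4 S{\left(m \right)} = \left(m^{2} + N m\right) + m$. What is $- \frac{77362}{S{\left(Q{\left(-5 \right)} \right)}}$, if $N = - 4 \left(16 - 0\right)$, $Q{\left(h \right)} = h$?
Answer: $- \frac{77362}{85} \approx -910.14$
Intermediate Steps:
$N = -64$ ($N = - 4 \left(16 + 0\right) = \left(-4\right) 16 = -64$)
$S{\left(m \right)} = - \frac{63 m}{4} + \frac{m^{2}}{4}$ ($S{\left(m \right)} = \frac{\left(m^{2} - 64 m\right) + m}{4} = \frac{m^{2} - 63 m}{4} = - \frac{63 m}{4} + \frac{m^{2}}{4}$)
$- \frac{77362}{S{\left(Q{\left(-5 \right)} \right)}} = - \frac{77362}{\frac{1}{4} \left(-5\right) \left(-63 - 5\right)} = - \frac{77362}{\frac{1}{4} \left(-5\right) \left(-68\right)} = - \frac{77362}{85}$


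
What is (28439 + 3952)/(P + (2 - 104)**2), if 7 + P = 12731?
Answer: 549/392 ≈ 1.4005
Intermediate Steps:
P = 12724 (P = -7 + 12731 = 12724)
(28439 + 3952)/(P + (2 - 104)**2) = (28439 + 3952)/(12724 + (2 - 104)**2) = 32391/(12724 + (-102)**2) = 32391/(12724 + 10404) = 32391/23128 = 32391*(1/23128) = 549/392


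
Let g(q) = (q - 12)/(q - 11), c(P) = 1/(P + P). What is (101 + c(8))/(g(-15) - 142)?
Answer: -21021/29320 ≈ -0.71695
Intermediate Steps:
c(P) = 1/(2*P)
g(q) = (-12 + q)/(-11 + q)
(101 + c(8))/(g(-15) - 142) = (101 + (1/2)/8)/((-12 - 15)/(-11 - 15) - 142) = (101 + (1/2)*(1/8))/(-27/(-26) - 142) = (101 + 1/16)/(-1/26*(-27) - 142) = 1617/(16*(27/26 - 142)) = 1617/(16*(-3665/26)) = (1617/16)*(-26/3665) = -21021/29320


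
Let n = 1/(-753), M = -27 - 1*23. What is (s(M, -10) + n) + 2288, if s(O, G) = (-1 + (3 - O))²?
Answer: 3758975/753 ≈ 4992.0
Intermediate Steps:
M = -50 (M = -27 - 23 = -50)
n = -1/753 ≈ -0.0013280
s(O, G) = (2 - O)²
(s(M, -10) + n) + 2288 = ((-2 - 50)² - 1/753) + 2288 = ((-52)² - 1/753) + 2288 = (2704 - 1/753) + 2288 = 2036111/753 + 2288 = 3758975/753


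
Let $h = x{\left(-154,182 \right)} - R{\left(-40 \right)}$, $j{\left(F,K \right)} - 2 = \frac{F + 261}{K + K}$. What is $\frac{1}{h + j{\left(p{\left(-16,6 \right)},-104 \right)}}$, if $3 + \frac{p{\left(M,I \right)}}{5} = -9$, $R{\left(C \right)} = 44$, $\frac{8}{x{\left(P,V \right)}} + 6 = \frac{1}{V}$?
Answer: $- \frac{226928}{10053115} \approx -0.022573$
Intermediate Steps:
$x{\left(P,V \right)} = \frac{8}{-6 + \frac{1}{V}}$
$p{\left(M,I \right)} = -60$ ($p{\left(M,I \right)} = -15 + 5 \left(-9\right) = -15 - 45 = -60$)
$j{\left(F,K \right)} = 2 + \frac{261 + F}{2 K}$ ($j{\left(F,K \right)} = 2 + \frac{F + 261}{K + K} = 2 + \frac{261 + F}{2 K}$)
$h = - \frac{49460}{1091}$ ($h = \left(-8\right) 182 \frac{1}{-1 + 6 \cdot 182} - 44 = \left(-8\right) 182 \frac{1}{-1 + 1092} - 44 = \left(-8\right) 182 \cdot \frac{1}{1091} - 44 = - \frac{1456}{1091} - 44 = - \frac{49460}{1091} \approx -45.335$)
$\frac{1}{h + j{\left(p{\left(-16,6 \right)},-104 \right)}} = \frac{1}{- \frac{49460}{1091} + \frac{261 - 60 + 4 \left(-104\right)}{2 \left(-104\right)}} = \frac{1}{- \frac{49460}{1091} + \frac{1}{2} \left(- \frac{1}{104}\right) \left(261 - 60 - 416\right)} = \frac{1}{- \frac{49460}{1091} + \frac{1}{2} \left(- \frac{1}{104}\right) \left(-215\right)} = \frac{1}{- \frac{49460}{1091} + \frac{215}{208}} = \frac{1}{- \frac{10053115}{226928}} = - \frac{226928}{10053115}$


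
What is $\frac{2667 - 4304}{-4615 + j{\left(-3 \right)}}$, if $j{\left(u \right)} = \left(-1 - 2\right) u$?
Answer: $\frac{1637}{4606} \approx 0.35541$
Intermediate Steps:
$j{\left(u \right)} = - 3 u$
$\frac{2667 - 4304}{-4615 + j{\left(-3 \right)}} = \frac{2667 - 4304}{-4615 - -9} = - \frac{1637}{-4615 + 9} = - \frac{1637}{-4606} = \left(-1637\right) \left(- \frac{1}{4606}\right) = \frac{1637}{4606}$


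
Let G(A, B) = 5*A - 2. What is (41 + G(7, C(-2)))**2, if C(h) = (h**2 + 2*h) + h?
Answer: 5476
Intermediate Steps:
C(h) = h**2 + 3*h
G(A, B) = -2 + 5*A
(41 + G(7, C(-2)))**2 = (41 + (-2 + 5*7))**2 = (41 + (-2 + 35))**2 = (41 + 33)**2 = 74**2 = 5476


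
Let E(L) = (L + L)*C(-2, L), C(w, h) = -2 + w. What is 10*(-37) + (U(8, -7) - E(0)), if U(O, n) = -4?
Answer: -374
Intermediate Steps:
E(L) = -8*L (E(L) = (L + L)*(-2 - 2) = (2*L)*(-4) = -8*L)
10*(-37) + (U(8, -7) - E(0)) = 10*(-37) + (-4 - (-8)*0) = -370 + (-4 - 1*0) = -370 + (-4 + 0) = -370 - 4 = -374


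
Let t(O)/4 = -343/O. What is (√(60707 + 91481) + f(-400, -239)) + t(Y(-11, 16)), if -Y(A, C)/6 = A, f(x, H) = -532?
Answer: -18242/33 + 2*√38047 ≈ -162.68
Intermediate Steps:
Y(A, C) = -6*A
t(O) = -1372/O (t(O) = 4*(-343/O) = -1372/O)
(√(60707 + 91481) + f(-400, -239)) + t(Y(-11, 16)) = (√(60707 + 91481) - 532) - 1372/((-6*(-11))) = (√152188 - 532) - 1372/66 = (2*√38047 - 532) - 1372*1/66 = (-532 + 2*√38047) - 686/33 = -18242/33 + 2*√38047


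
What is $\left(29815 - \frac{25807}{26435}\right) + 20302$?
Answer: $\frac{1324817088}{26435} \approx 50116.0$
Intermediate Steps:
$\left(29815 - \frac{25807}{26435}\right) + 20302 = \frac{788133718}{26435} + 20302 = \frac{1324817088}{26435}$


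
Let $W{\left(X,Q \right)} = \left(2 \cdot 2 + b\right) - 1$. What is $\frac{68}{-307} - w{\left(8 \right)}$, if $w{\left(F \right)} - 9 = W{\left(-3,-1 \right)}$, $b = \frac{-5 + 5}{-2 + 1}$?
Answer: $- \frac{3752}{307} \approx -12.221$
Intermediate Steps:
$b = 0$ ($b = \frac{0}{-1} = 0 \left(-1\right) = 0$)
$W{\left(X,Q \right)} = 3$ ($W{\left(X,Q \right)} = \left(2 \cdot 2 + 0\right) - 1 = \left(4 + 0\right) - 1 = 4 - 1 = 3$)
$w{\left(F \right)} = 12$ ($w{\left(F \right)} = 9 + 3 = 12$)
$\frac{68}{-307} - w{\left(8 \right)} = \frac{68}{-307} - 12 = 68 \left(- \frac{1}{307}\right) - 12 = - \frac{68}{307} - 12 = - \frac{3752}{307}$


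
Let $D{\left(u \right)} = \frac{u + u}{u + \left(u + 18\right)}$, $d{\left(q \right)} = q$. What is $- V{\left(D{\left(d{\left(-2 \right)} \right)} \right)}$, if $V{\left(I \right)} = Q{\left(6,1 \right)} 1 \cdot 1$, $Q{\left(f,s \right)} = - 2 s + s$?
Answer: $1$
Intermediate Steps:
$Q{\left(f,s \right)} = - s$
$D{\left(u \right)} = \frac{2 u}{18 + 2 u}$ ($D{\left(u \right)} = \frac{2 u}{u + \left(18 + u\right)} = \frac{2 u}{18 + 2 u}$)
$V{\left(I \right)} = -1$ ($V{\left(I \right)} = \left(-1\right) 1 \cdot 1 \cdot 1 = \left(-1\right) 1 \cdot 1 = \left(-1\right) 1 = -1$)
$- V{\left(D{\left(d{\left(-2 \right)} \right)} \right)} = \left(-1\right) \left(-1\right) = 1$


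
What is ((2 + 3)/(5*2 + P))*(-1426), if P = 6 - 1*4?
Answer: -3565/6 ≈ -594.17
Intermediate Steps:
P = 2 (P = 6 - 4 = 2)
((2 + 3)/(5*2 + P))*(-1426) = ((2 + 3)/(5*2 + 2))*(-1426) = (5/(10 + 2))*(-1426) = (5/12)*(-1426) = -3565/6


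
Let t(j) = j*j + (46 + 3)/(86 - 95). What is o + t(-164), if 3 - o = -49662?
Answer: 689000/9 ≈ 76556.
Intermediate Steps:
o = 49665 (o = 3 - 1*(-49662) = 3 + 49662 = 49665)
t(j) = -49/9 + j**2 (t(j) = j**2 + 49/(-9) = j**2 + 49*(-1/9) = j**2 - 49/9 = -49/9 + j**2)
o + t(-164) = 49665 + (-49/9 + (-164)**2) = 49665 + (-49/9 + 26896) = 49665 + 242015/9 = 689000/9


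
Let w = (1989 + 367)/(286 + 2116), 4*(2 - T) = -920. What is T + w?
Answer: 279810/1201 ≈ 232.98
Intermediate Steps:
T = 232 (T = 2 - 1/4*(-920) = 2 + 230 = 232)
w = 1178/1201 (w = 2356/2402 = 2356*(1/2402) = 1178/1201 ≈ 0.98085)
T + w = 232 + 1178/1201 = 279810/1201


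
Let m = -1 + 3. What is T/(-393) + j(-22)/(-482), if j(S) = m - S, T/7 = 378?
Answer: -214134/31571 ≈ -6.7826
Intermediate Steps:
T = 2646 (T = 7*378 = 2646)
m = 2
j(S) = 2 - S
T/(-393) + j(-22)/(-482) = 2646/(-393) + (2 - 1*(-22))/(-482) = 2646*(-1/393) + (2 + 22)*(-1/482) = -882/131 + 24*(-1/482) = -882/131 - 12/241 = -214134/31571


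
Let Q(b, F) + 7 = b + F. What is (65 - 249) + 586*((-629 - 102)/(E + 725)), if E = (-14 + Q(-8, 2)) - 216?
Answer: -258527/241 ≈ -1072.7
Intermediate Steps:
Q(b, F) = -7 + F + b (Q(b, F) = -7 + (b + F) = -7 + (F + b) = -7 + F + b)
E = -243 (E = (-14 + (-7 + 2 - 8)) - 216 = (-14 - 13) - 216 = -27 - 216 = -243)
(65 - 249) + 586*((-629 - 102)/(E + 725)) = (65 - 249) + 586*((-629 - 102)/(-243 + 725)) = -184 + 586*(-731/482) = -184 - 214183/241 = -258527/241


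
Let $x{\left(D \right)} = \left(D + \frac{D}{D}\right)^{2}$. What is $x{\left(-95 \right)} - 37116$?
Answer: $-28280$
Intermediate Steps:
$x{\left(D \right)} = \left(1 + D\right)^{2}$ ($x{\left(D \right)} = \left(D + 1\right)^{2} = \left(1 + D\right)^{2}$)
$x{\left(-95 \right)} - 37116 = \left(1 - 95\right)^{2} - 37116 = \left(-94\right)^{2} - 37116 = 8836 - 37116 = -28280$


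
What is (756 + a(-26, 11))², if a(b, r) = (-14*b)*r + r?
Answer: 22762441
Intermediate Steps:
a(b, r) = r - 14*b*r (a(b, r) = -14*b*r + r = r - 14*b*r)
(756 + a(-26, 11))² = (756 + 11*(1 - 14*(-26)))² = (756 + 11*(1 + 364))² = (756 + 11*365)² = (756 + 4015)² = 4771² = 22762441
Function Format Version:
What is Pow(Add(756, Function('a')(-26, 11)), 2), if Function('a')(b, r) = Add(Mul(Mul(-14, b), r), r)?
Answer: 22762441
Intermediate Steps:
Function('a')(b, r) = Add(r, Mul(-14, b, r)) (Function('a')(b, r) = Add(Mul(-14, b, r), r) = Add(r, Mul(-14, b, r)))
Pow(Add(756, Function('a')(-26, 11)), 2) = Pow(Add(756, Mul(11, Add(1, Mul(-14, -26)))), 2) = Pow(Add(756, Mul(11, Add(1, 364))), 2) = Pow(Add(756, Mul(11, 365)), 2) = Pow(Add(756, 4015), 2) = Pow(4771, 2) = 22762441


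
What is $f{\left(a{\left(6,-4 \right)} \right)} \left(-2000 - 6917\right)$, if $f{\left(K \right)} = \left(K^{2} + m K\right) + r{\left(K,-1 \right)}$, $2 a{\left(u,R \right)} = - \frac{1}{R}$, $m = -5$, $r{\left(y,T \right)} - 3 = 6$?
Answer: $- \frac{4788429}{64} \approx -74819.0$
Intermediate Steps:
$r{\left(y,T \right)} = 9$ ($r{\left(y,T \right)} = 3 + 6 = 9$)
$a{\left(u,R \right)} = - \frac{1}{2 R}$ ($a{\left(u,R \right)} = \frac{\left(-1\right) \frac{1}{R}}{2} = - \frac{1}{2 R}$)
$f{\left(K \right)} = 9 + K^{2} - 5 K$ ($f{\left(K \right)} = \left(K^{2} - 5 K\right) + 9 = 9 + K^{2} - 5 K$)
$f{\left(a{\left(6,-4 \right)} \right)} \left(-2000 - 6917\right) = \left(9 + \left(- \frac{1}{2 \left(-4\right)}\right)^{2} - 5 \left(- \frac{1}{2 \left(-4\right)}\right)\right) \left(-2000 - 6917\right) = \left(9 + \left(\left(- \frac{1}{2}\right) \left(- \frac{1}{4}\right)\right)^{2} - 5 \left(\left(- \frac{1}{2}\right) \left(- \frac{1}{4}\right)\right)\right) \left(-2000 - 6917\right) = \left(9 + \left(\frac{1}{8}\right)^{2} - \frac{5}{8}\right) \left(-8917\right) = \left(9 + \frac{1}{64} - \frac{5}{8}\right) \left(-8917\right) = \frac{537}{64} \left(-8917\right) = - \frac{4788429}{64}$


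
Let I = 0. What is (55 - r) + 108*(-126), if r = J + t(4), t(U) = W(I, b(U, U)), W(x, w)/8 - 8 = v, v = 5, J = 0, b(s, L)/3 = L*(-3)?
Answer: -13657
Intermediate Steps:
b(s, L) = -9*L (b(s, L) = 3*(L*(-3)) = 3*(-3*L) = -9*L)
W(x, w) = 104 (W(x, w) = 64 + 8*5 = 64 + 40 = 104)
t(U) = 104
r = 104 (r = 0 + 104 = 104)
(55 - r) + 108*(-126) = (55 - 1*104) + 108*(-126) = (55 - 104) - 13608 = -49 - 13608 = -13657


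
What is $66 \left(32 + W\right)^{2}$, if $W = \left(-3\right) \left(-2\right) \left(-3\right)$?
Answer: $12936$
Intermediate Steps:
$W = -18$ ($W = 6 \left(-3\right) = -18$)
$66 \left(32 + W\right)^{2} = 66 \left(32 - 18\right)^{2} = 66 \cdot 14^{2} = 66 \cdot 196 = 12936$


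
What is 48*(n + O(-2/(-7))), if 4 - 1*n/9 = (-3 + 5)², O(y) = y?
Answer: 96/7 ≈ 13.714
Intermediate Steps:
n = 0 (n = 36 - 9*(-3 + 5)² = 36 - 9*2² = 36 - 9*4 = 36 - 36 = 0)
48*(n + O(-2/(-7))) = 48*(0 - 2/(-7)) = 48*(0 - 2*(-⅐)) = 48*(0 + 2/7) = 48*(2/7) = 96/7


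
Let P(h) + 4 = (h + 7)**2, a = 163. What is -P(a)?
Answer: -28896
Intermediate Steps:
P(h) = -4 + (7 + h)**2 (P(h) = -4 + (h + 7)**2 = -4 + (7 + h)**2)
-P(a) = -(-4 + (7 + 163)**2) = -(-4 + 170**2) = -(-4 + 28900) = -1*28896 = -28896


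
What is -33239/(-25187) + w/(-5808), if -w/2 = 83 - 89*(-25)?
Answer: 38664413/18285762 ≈ 2.1145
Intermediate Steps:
w = -4616 (w = -2*(83 - 89*(-25)) = -2*(83 + 2225) = -2*2308 = -4616)
-33239/(-25187) + w/(-5808) = -33239/(-25187) - 4616/(-5808) = -33239*(-1/25187) - 4616*(-1/5808) = 33239/25187 + 577/726 = 38664413/18285762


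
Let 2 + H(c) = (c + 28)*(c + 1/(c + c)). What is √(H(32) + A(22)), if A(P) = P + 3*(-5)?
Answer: √30815/4 ≈ 43.885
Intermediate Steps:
A(P) = -15 + P (A(P) = P - 15 = -15 + P)
H(c) = -2 + (28 + c)*(c + 1/(2*c)) (H(c) = -2 + (c + 28)*(c + 1/(c + c)) = -2 + (28 + c)*(c + 1/(2*c)))
√(H(32) + A(22)) = √((-3/2 + 32² + 14/32 + 28*32) + (-15 + 22)) = √((-3/2 + 1024 + 14*(1/32) + 896) + 7) = √((-3/2 + 1024 + 7/16 + 896) + 7) = √(30703/16 + 7) = √(30815/16) = √30815/4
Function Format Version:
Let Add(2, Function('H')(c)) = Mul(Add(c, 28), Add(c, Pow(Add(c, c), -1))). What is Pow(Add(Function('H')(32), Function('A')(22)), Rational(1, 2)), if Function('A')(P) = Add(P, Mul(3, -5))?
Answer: Mul(Rational(1, 4), Pow(30815, Rational(1, 2))) ≈ 43.885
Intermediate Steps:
Function('A')(P) = Add(-15, P) (Function('A')(P) = Add(P, -15) = Add(-15, P))
Function('H')(c) = Add(-2, Mul(Add(28, c), Add(c, Mul(Rational(1, 2), Pow(c, -1))))) (Function('H')(c) = Add(-2, Mul(Add(c, 28), Add(c, Pow(Add(c, c), -1)))) = Add(-2, Mul(Add(28, c), Add(c, Pow(Mul(2, c), -1)))) = Add(-2, Mul(Add(28, c), Add(c, Mul(Rational(1, 2), Pow(c, -1))))))
Pow(Add(Function('H')(32), Function('A')(22)), Rational(1, 2)) = Pow(Add(Add(Rational(-3, 2), Pow(32, 2), Mul(14, Pow(32, -1)), Mul(28, 32)), Add(-15, 22)), Rational(1, 2)) = Pow(Add(Add(Rational(-3, 2), 1024, Mul(14, Rational(1, 32)), 896), 7), Rational(1, 2)) = Pow(Add(Add(Rational(-3, 2), 1024, Rational(7, 16), 896), 7), Rational(1, 2)) = Pow(Add(Rational(30703, 16), 7), Rational(1, 2)) = Pow(Rational(30815, 16), Rational(1, 2)) = Mul(Rational(1, 4), Pow(30815, Rational(1, 2)))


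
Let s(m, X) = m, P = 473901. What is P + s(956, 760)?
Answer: 474857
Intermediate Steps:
P + s(956, 760) = 473901 + 956 = 474857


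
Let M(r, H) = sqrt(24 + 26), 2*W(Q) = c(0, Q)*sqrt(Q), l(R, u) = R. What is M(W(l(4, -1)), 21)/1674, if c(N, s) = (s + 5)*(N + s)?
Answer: 5*sqrt(2)/1674 ≈ 0.0042241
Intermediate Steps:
c(N, s) = (5 + s)*(N + s)
W(Q) = sqrt(Q)*(Q**2 + 5*Q)/2 (W(Q) = ((Q**2 + 5*0 + 5*Q + 0*Q)*sqrt(Q))/2 = ((Q**2 + 0 + 5*Q + 0)*sqrt(Q))/2 = ((Q**2 + 5*Q)*sqrt(Q))/2 = (sqrt(Q)*(Q**2 + 5*Q))/2 = sqrt(Q)*(Q**2 + 5*Q)/2)
M(r, H) = 5*sqrt(2) (M(r, H) = sqrt(50) = 5*sqrt(2))
M(W(l(4, -1)), 21)/1674 = (5*sqrt(2))/1674 = (5*sqrt(2))*(1/1674) = 5*sqrt(2)/1674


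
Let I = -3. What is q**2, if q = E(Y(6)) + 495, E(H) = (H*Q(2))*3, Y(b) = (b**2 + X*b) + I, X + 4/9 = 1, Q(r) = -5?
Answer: 2500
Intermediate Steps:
X = 5/9 (X = -4/9 + 1 = 5/9 ≈ 0.55556)
Y(b) = -3 + b**2 + 5*b/9 (Y(b) = (b**2 + 5*b/9) - 3 = -3 + b**2 + 5*b/9)
E(H) = -15*H (E(H) = (H*(-5))*3 = -5*H*3 = -15*H)
q = -50 (q = -15*(-3 + 6**2 + (5/9)*6) + 495 = -15*(-3 + 36 + 10/3) + 495 = -15*109/3 + 495 = -545 + 495 = -50)
q**2 = (-50)**2 = 2500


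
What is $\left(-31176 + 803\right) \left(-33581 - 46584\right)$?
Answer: $2434851545$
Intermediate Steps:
$\left(-31176 + 803\right) \left(-33581 - 46584\right) = \left(-30373\right) \left(-80165\right) = 2434851545$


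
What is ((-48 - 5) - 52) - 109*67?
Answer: -7408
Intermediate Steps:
((-48 - 5) - 52) - 109*67 = (-53 - 52) - 7303 = -105 - 7303 = -7408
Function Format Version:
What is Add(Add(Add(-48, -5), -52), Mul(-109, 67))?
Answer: -7408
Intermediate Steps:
Add(Add(Add(-48, -5), -52), Mul(-109, 67)) = Add(Add(-53, -52), -7303) = Add(-105, -7303) = -7408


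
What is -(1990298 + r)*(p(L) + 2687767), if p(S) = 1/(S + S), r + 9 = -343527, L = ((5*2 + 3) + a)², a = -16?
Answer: -39835013867467/9 ≈ -4.4261e+12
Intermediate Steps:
L = 9 (L = ((5*2 + 3) - 16)² = ((10 + 3) - 16)² = (13 - 16)² = (-3)² = 9)
r = -343536 (r = -9 - 343527 = -343536)
p(S) = 1/(2*S)
-(1990298 + r)*(p(L) + 2687767) = -(1990298 - 343536)*((½)/9 + 2687767) = -1646762*((½)*(⅑) + 2687767) = -1646762*(1/18 + 2687767) = -1646762*48379807/18 = -1*39835013867467/9 = -39835013867467/9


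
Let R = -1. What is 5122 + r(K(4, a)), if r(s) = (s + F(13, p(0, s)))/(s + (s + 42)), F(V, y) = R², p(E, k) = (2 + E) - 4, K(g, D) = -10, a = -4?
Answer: 112675/22 ≈ 5121.6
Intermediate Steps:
p(E, k) = -2 + E
F(V, y) = 1 (F(V, y) = (-1)² = 1)
r(s) = (1 + s)/(42 + 2*s) (r(s) = (s + 1)/(s + (s + 42)) = (1 + s)/(s + (42 + s)) = (1 + s)/(42 + 2*s))
5122 + r(K(4, a)) = 5122 + (1 - 10)/(2*(21 - 10)) = 5122 + (½)*(-9)/11 = 5122 + (½)*(1/11)*(-9) = 5122 - 9/22 = 112675/22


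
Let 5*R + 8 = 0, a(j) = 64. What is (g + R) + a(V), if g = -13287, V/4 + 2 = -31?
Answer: -66123/5 ≈ -13225.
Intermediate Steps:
V = -132 (V = -8 + 4*(-31) = -8 - 124 = -132)
R = -8/5 (R = -8/5 + (⅕)*0 = -8/5 + 0 = -8/5 ≈ -1.6000)
(g + R) + a(V) = (-13287 - 8/5) + 64 = -66443/5 + 64 = -66123/5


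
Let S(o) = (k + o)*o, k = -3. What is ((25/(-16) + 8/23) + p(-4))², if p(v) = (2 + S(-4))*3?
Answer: 1067524929/135424 ≈ 7882.8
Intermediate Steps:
S(o) = o*(-3 + o) (S(o) = (-3 + o)*o = o*(-3 + o))
p(v) = 90 (p(v) = (2 - 4*(-3 - 4))*3 = (2 - 4*(-7))*3 = (2 + 28)*3 = 30*3 = 90)
((25/(-16) + 8/23) + p(-4))² = ((25/(-16) + 8/23) + 90)² = ((25*(-1/16) + 8*(1/23)) + 90)² = ((-25/16 + 8/23) + 90)² = (-447/368 + 90)² = (32673/368)² = 1067524929/135424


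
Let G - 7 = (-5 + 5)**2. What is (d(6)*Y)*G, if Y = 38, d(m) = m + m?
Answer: 3192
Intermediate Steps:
d(m) = 2*m
G = 7 (G = 7 + (-5 + 5)**2 = 7 + 0**2 = 7 + 0 = 7)
(d(6)*Y)*G = ((2*6)*38)*7 = (12*38)*7 = 456*7 = 3192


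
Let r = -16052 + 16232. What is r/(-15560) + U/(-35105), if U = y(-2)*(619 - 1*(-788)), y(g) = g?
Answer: 267621/3901670 ≈ 0.068591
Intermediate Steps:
U = -2814 (U = -2*(619 - 1*(-788)) = -2*(619 + 788) = -2*1407 = -2814)
r = 180
r/(-15560) + U/(-35105) = 180/(-15560) - 2814/(-35105) = 180*(-1/15560) - 2814*(-1/35105) = -9/778 + 402/5015 = 267621/3901670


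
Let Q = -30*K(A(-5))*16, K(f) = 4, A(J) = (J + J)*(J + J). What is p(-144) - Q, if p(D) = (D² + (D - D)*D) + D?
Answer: 22512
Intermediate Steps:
A(J) = 4*J² (A(J) = (2*J)*(2*J) = 4*J²)
p(D) = D + D² (p(D) = (D² + 0*D) + D = (D² + 0) + D = D² + D = D + D²)
Q = -1920 (Q = -30*4*16 = -120*16 = -1920)
p(-144) - Q = -144*(1 - 144) - 1*(-1920) = -144*(-143) + 1920 = 20592 + 1920 = 22512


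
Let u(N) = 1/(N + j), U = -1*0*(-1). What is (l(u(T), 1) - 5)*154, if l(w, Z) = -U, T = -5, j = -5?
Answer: -770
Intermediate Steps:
U = 0 (U = 0*(-1) = 0)
u(N) = 1/(-5 + N) (u(N) = 1/(N - 5) = 1/(-5 + N))
l(w, Z) = 0 (l(w, Z) = -1*0 = 0)
(l(u(T), 1) - 5)*154 = (0 - 5)*154 = -5*154 = -770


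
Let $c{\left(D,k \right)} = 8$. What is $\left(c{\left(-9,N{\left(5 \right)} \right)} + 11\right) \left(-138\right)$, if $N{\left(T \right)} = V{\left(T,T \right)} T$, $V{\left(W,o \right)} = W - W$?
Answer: $-2622$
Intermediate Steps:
$V{\left(W,o \right)} = 0$
$N{\left(T \right)} = 0$ ($N{\left(T \right)} = 0 T = 0$)
$\left(c{\left(-9,N{\left(5 \right)} \right)} + 11\right) \left(-138\right) = \left(8 + 11\right) \left(-138\right) = 19 \left(-138\right) = -2622$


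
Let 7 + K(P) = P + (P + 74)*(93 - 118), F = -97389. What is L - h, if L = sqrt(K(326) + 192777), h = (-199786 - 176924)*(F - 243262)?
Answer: -128326638210 + 6*sqrt(5086) ≈ -1.2833e+11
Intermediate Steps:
h = 128326638210 (h = (-199786 - 176924)*(-97389 - 243262) = -376710*(-340651) = 128326638210)
K(P) = -1857 - 24*P (K(P) = -7 + (P + (P + 74)*(93 - 118)) = -7 + (P + (74 + P)*(-25)) = -7 + (P + (-1850 - 25*P)) = -7 + (-1850 - 24*P) = -1857 - 24*P)
L = 6*sqrt(5086) (L = sqrt((-1857 - 24*326) + 192777) = sqrt((-1857 - 7824) + 192777) = sqrt(-9681 + 192777) = sqrt(183096) = 6*sqrt(5086) ≈ 427.90)
L - h = 6*sqrt(5086) - 1*128326638210 = 6*sqrt(5086) - 128326638210 = -128326638210 + 6*sqrt(5086)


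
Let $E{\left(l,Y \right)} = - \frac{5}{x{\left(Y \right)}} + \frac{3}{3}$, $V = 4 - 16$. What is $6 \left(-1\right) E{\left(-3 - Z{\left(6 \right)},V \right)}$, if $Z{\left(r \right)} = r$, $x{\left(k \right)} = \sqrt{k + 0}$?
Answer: $-6 - 5 i \sqrt{3} \approx -6.0 - 8.6602 i$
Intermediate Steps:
$x{\left(k \right)} = \sqrt{k}$
$V = -12$ ($V = 4 - 16 = -12$)
$E{\left(l,Y \right)} = 1 - \frac{5}{\sqrt{Y}}$ ($E{\left(l,Y \right)} = - \frac{5}{\sqrt{Y}} + \frac{3}{3} = - \frac{5}{\sqrt{Y}} + 3 \cdot \frac{1}{3} = - \frac{5}{\sqrt{Y}} + 1 = 1 - \frac{5}{\sqrt{Y}}$)
$6 \left(-1\right) E{\left(-3 - Z{\left(6 \right)},V \right)} = 6 \left(-1\right) \left(1 - \frac{5}{2 i \sqrt{3}}\right) = - 6 \left(1 - 5 \left(- \frac{i \sqrt{3}}{6}\right)\right) = - 6 \left(1 + \frac{5 i \sqrt{3}}{6}\right) = -6 - 5 i \sqrt{3}$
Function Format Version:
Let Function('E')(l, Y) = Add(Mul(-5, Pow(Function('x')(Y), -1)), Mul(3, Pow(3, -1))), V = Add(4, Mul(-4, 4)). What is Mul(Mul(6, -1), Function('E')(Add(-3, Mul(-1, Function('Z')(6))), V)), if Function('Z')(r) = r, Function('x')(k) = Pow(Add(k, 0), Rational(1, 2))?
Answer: Add(-6, Mul(-5, I, Pow(3, Rational(1, 2)))) ≈ Add(-6.0000, Mul(-8.6602, I))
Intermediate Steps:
Function('x')(k) = Pow(k, Rational(1, 2))
V = -12 (V = Add(4, -16) = -12)
Function('E')(l, Y) = Add(1, Mul(-5, Pow(Y, Rational(-1, 2)))) (Function('E')(l, Y) = Add(Mul(-5, Pow(Pow(Y, Rational(1, 2)), -1)), Mul(3, Pow(3, -1))) = Add(Mul(-5, Pow(Y, Rational(-1, 2))), Mul(3, Rational(1, 3))) = Add(Mul(-5, Pow(Y, Rational(-1, 2))), 1) = Add(1, Mul(-5, Pow(Y, Rational(-1, 2)))))
Mul(Mul(6, -1), Function('E')(Add(-3, Mul(-1, Function('Z')(6))), V)) = Mul(Mul(6, -1), Add(1, Mul(-5, Pow(-12, Rational(-1, 2))))) = Mul(-6, Add(1, Mul(-5, Mul(Rational(-1, 6), I, Pow(3, Rational(1, 2)))))) = Mul(-6, Add(1, Mul(Rational(5, 6), I, Pow(3, Rational(1, 2))))) = Add(-6, Mul(-5, I, Pow(3, Rational(1, 2))))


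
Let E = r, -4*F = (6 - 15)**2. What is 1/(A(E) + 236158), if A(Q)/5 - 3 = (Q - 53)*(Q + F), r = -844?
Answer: 4/16449337 ≈ 2.4317e-7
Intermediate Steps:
F = -81/4 (F = -(6 - 15)**2/4 = -1/4*(-9)**2 = -1/4*81 = -81/4 ≈ -20.250)
E = -844
A(Q) = 15 + 5*(-53 + Q)*(-81/4 + Q) (A(Q) = 15 + 5*((Q - 53)*(Q - 81/4)) = 15 + 5*((-53 + Q)*(-81/4 + Q)) = 15 + 5*(-53 + Q)*(-81/4 + Q))
1/(A(E) + 236158) = 1/((21525/4 + 5*(-844)**2 - 1465/4*(-844)) + 236158) = 1/((21525/4 + 5*712336 + 309115) + 236158) = 1/((21525/4 + 3561680 + 309115) + 236158) = 1/(15504705/4 + 236158) = 1/(16449337/4) = 4/16449337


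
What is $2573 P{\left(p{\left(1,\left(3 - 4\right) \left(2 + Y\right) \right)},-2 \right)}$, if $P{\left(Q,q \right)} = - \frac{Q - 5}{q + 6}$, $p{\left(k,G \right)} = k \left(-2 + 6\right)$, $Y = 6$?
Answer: $\frac{2573}{4} \approx 643.25$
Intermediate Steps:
$p{\left(k,G \right)} = 4 k$ ($p{\left(k,G \right)} = k 4 = 4 k$)
$P{\left(Q,q \right)} = - \frac{-5 + Q}{6 + q}$
$2573 P{\left(p{\left(1,\left(3 - 4\right) \left(2 + Y\right) \right)},-2 \right)} = 2573 \frac{5 - 4 \cdot 1}{6 - 2} = 2573 \frac{5 - 4}{4} = 2573 \cdot \frac{1}{4} \cdot 1 = 2573 \cdot \frac{1}{4} = \frac{2573}{4}$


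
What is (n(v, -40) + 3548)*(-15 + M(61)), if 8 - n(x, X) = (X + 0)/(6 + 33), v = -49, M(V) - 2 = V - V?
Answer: -138724/3 ≈ -46241.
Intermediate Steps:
M(V) = 2 (M(V) = 2 + (V - V) = 2 + 0 = 2)
n(x, X) = 8 - X/39 (n(x, X) = 8 - (X + 0)/(6 + 33) = 8 - X/39)
(n(v, -40) + 3548)*(-15 + M(61)) = ((8 - 1/39*(-40)) + 3548)*(-15 + 2) = ((8 + 40/39) + 3548)*(-13) = (352/39 + 3548)*(-13) = (138724/39)*(-13) = -138724/3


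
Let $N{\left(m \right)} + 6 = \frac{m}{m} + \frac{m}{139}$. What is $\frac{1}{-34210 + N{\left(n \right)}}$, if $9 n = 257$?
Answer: $- \frac{1251}{42802708} \approx -2.9227 \cdot 10^{-5}$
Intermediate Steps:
$n = \frac{257}{9}$ ($n = \frac{1}{9} \cdot 257 = \frac{257}{9} \approx 28.556$)
$N{\left(m \right)} = -5 + \frac{m}{139}$ ($N{\left(m \right)} = -6 + \left(\frac{m}{m} + \frac{m}{139}\right) = -6 + \left(1 + m \frac{1}{139}\right) = -6 + \left(1 + \frac{m}{139}\right) = -5 + \frac{m}{139}$)
$\frac{1}{-34210 + N{\left(n \right)}} = \frac{1}{-34210 + \left(-5 + \frac{1}{139} \cdot \frac{257}{9}\right)} = \frac{1}{-34210 + \left(-5 + \frac{257}{1251}\right)} = \frac{1}{-34210 - \frac{5998}{1251}} = \frac{1}{- \frac{42802708}{1251}} = - \frac{1251}{42802708}$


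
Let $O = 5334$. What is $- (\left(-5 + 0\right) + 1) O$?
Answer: $21336$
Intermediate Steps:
$- (\left(-5 + 0\right) + 1) O = - (\left(-5 + 0\right) + 1) 5334 = - (-5 + 1) 5334 = \left(-1\right) \left(-4\right) 5334 = 4 \cdot 5334 = 21336$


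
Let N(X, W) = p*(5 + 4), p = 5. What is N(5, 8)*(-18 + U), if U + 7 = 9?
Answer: -720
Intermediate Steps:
U = 2 (U = -7 + 9 = 2)
N(X, W) = 45 (N(X, W) = 5*(5 + 4) = 5*9 = 45)
N(5, 8)*(-18 + U) = 45*(-18 + 2) = 45*(-16) = -720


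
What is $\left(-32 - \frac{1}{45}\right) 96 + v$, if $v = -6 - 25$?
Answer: $- \frac{46577}{15} \approx -3105.1$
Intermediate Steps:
$v = -31$ ($v = -6 - 25 = -31$)
$\left(-32 - \frac{1}{45}\right) 96 + v = \left(-32 - \frac{1}{45}\right) 96 - 31 = \left(- \frac{1441}{45}\right) 96 - 31 = - \frac{46112}{15} - 31 = - \frac{46577}{15}$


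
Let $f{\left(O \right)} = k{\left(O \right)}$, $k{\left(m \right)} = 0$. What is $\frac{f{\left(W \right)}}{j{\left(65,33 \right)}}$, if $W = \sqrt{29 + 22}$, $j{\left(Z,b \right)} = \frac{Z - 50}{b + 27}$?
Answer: $0$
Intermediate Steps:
$j{\left(Z,b \right)} = \frac{-50 + Z}{27 + b}$
$W = \sqrt{51} \approx 7.1414$
$f{\left(O \right)} = 0$
$\frac{f{\left(W \right)}}{j{\left(65,33 \right)}} = \frac{0}{\frac{1}{27 + 33} \left(-50 + 65\right)} = \frac{0}{\frac{1}{60} \cdot 15} = 0 \frac{1}{\frac{1}{4}} = 0 \cdot 4 = 0$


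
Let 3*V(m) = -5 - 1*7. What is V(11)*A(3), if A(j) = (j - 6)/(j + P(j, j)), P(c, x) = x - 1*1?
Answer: 12/5 ≈ 2.4000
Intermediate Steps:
P(c, x) = -1 + x (P(c, x) = x - 1 = -1 + x)
A(j) = (-6 + j)/(-1 + 2*j) (A(j) = (j - 6)/(j + (-1 + j)) = (-6 + j)/(-1 + 2*j))
V(m) = -4 (V(m) = (-5 - 1*7)/3 = (-5 - 7)/3 = (1/3)*(-12) = -4)
V(11)*A(3) = -4*(-6 + 3)/(-1 + 2*3) = -4*(-3)/(-1 + 6) = -4*(-3)/5 = -4*(-3/5) = 12/5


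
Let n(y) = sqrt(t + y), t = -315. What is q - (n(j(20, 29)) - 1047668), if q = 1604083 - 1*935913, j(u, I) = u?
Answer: 1715838 - I*sqrt(295) ≈ 1.7158e+6 - 17.176*I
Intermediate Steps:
n(y) = sqrt(-315 + y)
q = 668170 (q = 1604083 - 935913 = 668170)
q - (n(j(20, 29)) - 1047668) = 668170 - (sqrt(-315 + 20) - 1047668) = 668170 - (sqrt(-295) - 1047668) = 668170 - (I*sqrt(295) - 1047668) = 668170 - (-1047668 + I*sqrt(295)) = 668170 + (1047668 - I*sqrt(295)) = 1715838 - I*sqrt(295)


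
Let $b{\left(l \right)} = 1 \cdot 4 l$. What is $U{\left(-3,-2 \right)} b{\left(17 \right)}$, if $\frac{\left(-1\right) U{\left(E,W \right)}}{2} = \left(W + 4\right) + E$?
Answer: $136$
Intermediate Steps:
$b{\left(l \right)} = 4 l$
$U{\left(E,W \right)} = -8 - 2 E - 2 W$ ($U{\left(E,W \right)} = - 2 \left(\left(W + 4\right) + E\right) = - 2 \left(\left(4 + W\right) + E\right) = - 2 \left(4 + E + W\right) = -8 - 2 E - 2 W$)
$U{\left(-3,-2 \right)} b{\left(17 \right)} = \left(-8 - -6 - -4\right) 4 \cdot 17 = \left(-8 + 6 + 4\right) 68 = 2 \cdot 68 = 136$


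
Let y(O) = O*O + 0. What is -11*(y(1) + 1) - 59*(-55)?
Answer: 3223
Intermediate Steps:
y(O) = O² (y(O) = O² + 0 = O²)
-11*(y(1) + 1) - 59*(-55) = -11*(1² + 1) - 59*(-55) = -11*(1 + 1) + 3245 = -11*2 + 3245 = -22 + 3245 = 3223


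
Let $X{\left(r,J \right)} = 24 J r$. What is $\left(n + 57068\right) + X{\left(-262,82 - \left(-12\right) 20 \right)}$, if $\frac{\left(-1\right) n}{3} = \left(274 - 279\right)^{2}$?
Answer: $-1967743$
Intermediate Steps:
$n = -75$ ($n = - 3 \left(274 - 279\right)^{2} = - 3 \left(-5\right)^{2} = \left(-3\right) 25 = -75$)
$X{\left(r,J \right)} = 24 J r$
$\left(n + 57068\right) + X{\left(-262,82 - \left(-12\right) 20 \right)} = \left(-75 + 57068\right) + 24 \left(82 - \left(-12\right) 20\right) \left(-262\right) = 56993 + 24 \left(82 - -240\right) \left(-262\right) = 56993 + 24 \left(82 + 240\right) \left(-262\right) = 56993 + 24 \cdot 322 \left(-262\right) = 56993 - 2024736 = -1967743$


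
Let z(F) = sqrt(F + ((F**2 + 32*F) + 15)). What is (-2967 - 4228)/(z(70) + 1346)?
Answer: -7195/1431 ≈ -5.0280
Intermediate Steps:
z(F) = sqrt(15 + F**2 + 33*F) (z(F) = sqrt(F + (15 + F**2 + 32*F)) = sqrt(15 + F**2 + 33*F))
(-2967 - 4228)/(z(70) + 1346) = (-2967 - 4228)/(sqrt(15 + 70**2 + 33*70) + 1346) = -7195/(sqrt(15 + 4900 + 2310) + 1346) = -7195/(sqrt(7225) + 1346) = -7195/(85 + 1346) = -7195/1431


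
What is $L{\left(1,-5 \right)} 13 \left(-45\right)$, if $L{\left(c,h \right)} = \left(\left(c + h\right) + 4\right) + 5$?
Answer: $-2925$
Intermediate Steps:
$L{\left(c,h \right)} = 9 + c + h$ ($L{\left(c,h \right)} = \left(4 + c + h\right) + 5 = 9 + c + h$)
$L{\left(1,-5 \right)} 13 \left(-45\right) = \left(9 + 1 - 5\right) 13 \left(-45\right) = 5 \cdot 13 \left(-45\right) = 65 \left(-45\right) = -2925$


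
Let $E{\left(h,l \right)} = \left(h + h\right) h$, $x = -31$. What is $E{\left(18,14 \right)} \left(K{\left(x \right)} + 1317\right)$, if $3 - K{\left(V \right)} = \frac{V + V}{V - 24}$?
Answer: $\frac{47004624}{55} \approx 8.5463 \cdot 10^{5}$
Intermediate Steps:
$E{\left(h,l \right)} = 2 h^{2}$ ($E{\left(h,l \right)} = 2 h h = 2 h^{2}$)
$K{\left(V \right)} = 3 - \frac{2 V}{-24 + V}$ ($K{\left(V \right)} = 3 - \frac{V + V}{V - 24} = 3 - \frac{2 V}{-24 + V}$)
$E{\left(18,14 \right)} \left(K{\left(x \right)} + 1317\right) = 2 \cdot 18^{2} \left(\frac{-72 - 31}{-24 - 31} + 1317\right) = 2 \cdot 324 \left(\frac{1}{-55} \left(-103\right) + 1317\right) = 648 \left(\left(- \frac{1}{55}\right) \left(-103\right) + 1317\right) = 648 \left(\frac{103}{55} + 1317\right) = 648 \cdot \frac{72538}{55} = \frac{47004624}{55}$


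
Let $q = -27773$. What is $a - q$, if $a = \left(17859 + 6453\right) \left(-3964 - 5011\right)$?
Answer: $-218172427$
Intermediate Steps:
$a = -218200200$ ($a = 24312 \left(-8975\right) = -218200200$)
$a - q = -218200200 - -27773 = -218200200 + 27773 = -218172427$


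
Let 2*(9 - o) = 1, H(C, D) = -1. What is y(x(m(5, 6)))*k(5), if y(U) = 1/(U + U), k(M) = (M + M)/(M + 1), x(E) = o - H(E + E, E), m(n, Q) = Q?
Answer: 5/57 ≈ 0.087719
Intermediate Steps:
o = 17/2 (o = 9 - ½*1 = 9 - ½ = 17/2 ≈ 8.5000)
x(E) = 19/2 (x(E) = 17/2 - 1*(-1) = 17/2 + 1 = 19/2)
k(M) = 2*M/(1 + M) (k(M) = (2*M)/(1 + M) = 2*M/(1 + M))
y(U) = 1/(2*U)
y(x(m(5, 6)))*k(5) = (1/(2*(19/2)))*(2*5/(1 + 5)) = ((½)*(2/19))*(2*5/6) = (2*5*(⅙))/19 = (1/19)*(5/3) = 5/57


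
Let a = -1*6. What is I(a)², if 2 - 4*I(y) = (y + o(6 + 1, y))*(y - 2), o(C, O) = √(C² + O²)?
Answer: 1889/4 - 46*√85 ≈ 48.151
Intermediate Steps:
a = -6
I(y) = ½ - (-2 + y)*(y + √(49 + y²))/4 (I(y) = ½ - (y + √((6 + 1)² + y²))*(y - 2)/4 = ½ - (y + √(7² + y²))*(-2 + y)/4 = ½ - (y + √(49 + y²))*(-2 + y)/4 = ½ - (-2 + y)*(y + √(49 + y²))/4)
I(a)² = (½ + (½)*(-6) + √(49 + (-6)²)/2 - ¼*(-6)² - ¼*(-6)*√(49 + (-6)²))² = (½ - 3 + √(49 + 36)/2 - ¼*36 - ¼*(-6)*√(49 + 36))² = (½ - 3 + √85/2 - 9 - ¼*(-6)*√85)² = (½ - 3 + √85/2 - 9 + 3*√85/2)² = (-23/2 + 2*√85)²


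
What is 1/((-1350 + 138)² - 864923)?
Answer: 1/604021 ≈ 1.6556e-6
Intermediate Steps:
1/((-1350 + 138)² - 864923) = 1/((-1212)² - 864923) = 1/(1468944 - 864923) = 1/604021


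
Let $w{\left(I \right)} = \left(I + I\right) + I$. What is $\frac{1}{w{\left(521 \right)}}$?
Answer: $\frac{1}{1563} \approx 0.0006398$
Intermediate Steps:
$w{\left(I \right)} = 3 I$ ($w{\left(I \right)} = 2 I + I = 3 I$)
$\frac{1}{w{\left(521 \right)}} = \frac{1}{3 \cdot 521} = \frac{1}{1563}$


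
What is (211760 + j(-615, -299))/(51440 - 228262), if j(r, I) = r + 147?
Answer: -105646/88411 ≈ -1.1949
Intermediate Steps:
j(r, I) = 147 + r
(211760 + j(-615, -299))/(51440 - 228262) = (211760 + (147 - 615))/(51440 - 228262) = (211760 - 468)/(-176822) = 211292*(-1/176822) = -105646/88411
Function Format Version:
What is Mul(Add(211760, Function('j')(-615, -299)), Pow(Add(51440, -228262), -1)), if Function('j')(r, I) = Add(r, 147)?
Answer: Rational(-105646, 88411) ≈ -1.1949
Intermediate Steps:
Function('j')(r, I) = Add(147, r)
Mul(Add(211760, Function('j')(-615, -299)), Pow(Add(51440, -228262), -1)) = Mul(Add(211760, Add(147, -615)), Pow(Add(51440, -228262), -1)) = Mul(Add(211760, -468), Pow(-176822, -1)) = Mul(211292, Rational(-1, 176822)) = Rational(-105646, 88411)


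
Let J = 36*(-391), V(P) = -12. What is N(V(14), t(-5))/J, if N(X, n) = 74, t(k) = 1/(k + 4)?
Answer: -37/7038 ≈ -0.0052572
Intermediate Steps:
t(k) = 1/(4 + k)
J = -14076
N(V(14), t(-5))/J = 74/(-14076) = 74*(-1/14076) = -37/7038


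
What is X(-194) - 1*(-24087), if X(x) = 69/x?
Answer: 4672809/194 ≈ 24087.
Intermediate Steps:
X(-194) - 1*(-24087) = 69/(-194) - 1*(-24087) = 69*(-1/194) + 24087 = -69/194 + 24087 = 4672809/194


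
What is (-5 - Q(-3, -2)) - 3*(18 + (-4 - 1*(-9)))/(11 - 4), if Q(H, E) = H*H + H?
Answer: -146/7 ≈ -20.857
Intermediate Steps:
Q(H, E) = H + H² (Q(H, E) = H² + H = H + H²)
(-5 - Q(-3, -2)) - 3*(18 + (-4 - 1*(-9)))/(11 - 4) = (-5 - (-3)*(1 - 3)) - 3*(18 + (-4 - 1*(-9)))/(11 - 4) = (-5 - (-3)*(-2)) - 3*(18 + (-4 + 9))/7 = (-5 - 1*6) - 3*(18 + 5)/7 = (-5 - 6) - 69/7 = -11 - 3*23/7 = -11 - 69/7 = -146/7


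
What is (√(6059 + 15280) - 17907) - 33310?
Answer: -51217 + 3*√2371 ≈ -51071.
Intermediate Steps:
(√(6059 + 15280) - 17907) - 33310 = (√21339 - 17907) - 33310 = (3*√2371 - 17907) - 33310 = (-17907 + 3*√2371) - 33310 = -51217 + 3*√2371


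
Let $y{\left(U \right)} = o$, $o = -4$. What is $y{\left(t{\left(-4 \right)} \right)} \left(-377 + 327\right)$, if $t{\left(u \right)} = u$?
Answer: $200$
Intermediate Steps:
$y{\left(U \right)} = -4$
$y{\left(t{\left(-4 \right)} \right)} \left(-377 + 327\right) = - 4 \left(-377 + 327\right) = \left(-4\right) \left(-50\right) = 200$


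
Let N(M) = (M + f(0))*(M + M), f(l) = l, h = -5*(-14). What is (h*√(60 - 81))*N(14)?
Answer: 27440*I*√21 ≈ 1.2575e+5*I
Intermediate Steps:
h = 70
N(M) = 2*M² (N(M) = (M + 0)*(M + M) = M*(2*M) = 2*M²)
(h*√(60 - 81))*N(14) = (70*√(60 - 81))*(2*14²) = (70*√(-21))*(2*196) = (70*(I*√21))*392 = (70*I*√21)*392 = 27440*I*√21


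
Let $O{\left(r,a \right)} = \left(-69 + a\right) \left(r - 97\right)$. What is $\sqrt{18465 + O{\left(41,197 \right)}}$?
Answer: $\sqrt{11297} \approx 106.29$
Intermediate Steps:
$O{\left(r,a \right)} = \left(-97 + r\right) \left(-69 + a\right)$ ($O{\left(r,a \right)} = \left(-69 + a\right) \left(-97 + r\right) = \left(-97 + r\right) \left(-69 + a\right)$)
$\sqrt{18465 + O{\left(41,197 \right)}} = \sqrt{18465 + \left(6693 - 19109 - 2829 + 197 \cdot 41\right)} = \sqrt{18465 + \left(6693 - 19109 - 2829 + 8077\right)} = \sqrt{18465 - 7168} = \sqrt{11297}$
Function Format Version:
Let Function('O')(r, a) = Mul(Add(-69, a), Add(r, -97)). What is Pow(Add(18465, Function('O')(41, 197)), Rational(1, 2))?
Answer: Pow(11297, Rational(1, 2)) ≈ 106.29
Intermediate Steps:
Function('O')(r, a) = Mul(Add(-97, r), Add(-69, a)) (Function('O')(r, a) = Mul(Add(-69, a), Add(-97, r)) = Mul(Add(-97, r), Add(-69, a)))
Pow(Add(18465, Function('O')(41, 197)), Rational(1, 2)) = Pow(Add(18465, Add(6693, Mul(-97, 197), Mul(-69, 41), Mul(197, 41))), Rational(1, 2)) = Pow(Add(18465, Add(6693, -19109, -2829, 8077)), Rational(1, 2)) = Pow(Add(18465, -7168), Rational(1, 2)) = Pow(11297, Rational(1, 2))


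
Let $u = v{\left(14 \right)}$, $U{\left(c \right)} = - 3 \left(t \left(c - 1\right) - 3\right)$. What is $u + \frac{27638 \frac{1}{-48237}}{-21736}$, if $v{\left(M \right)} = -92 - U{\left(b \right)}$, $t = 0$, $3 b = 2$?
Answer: $- \frac{4072938269}{40326132} \approx -101.0$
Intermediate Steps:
$b = \frac{2}{3}$ ($b = \frac{1}{3} \cdot 2 = \frac{2}{3} \approx 0.66667$)
$U{\left(c \right)} = 9$ ($U{\left(c \right)} = - 3 \left(0 \left(c - 1\right) - 3\right) = - 3 \left(0 \left(-1 + c\right) - 3\right) = - 3 \left(0 - 3\right) = \left(-3\right) \left(-3\right) = 9$)
$v{\left(M \right)} = -101$ ($v{\left(M \right)} = -92 - 9 = -101$)
$u = -101$
$u + \frac{27638 \frac{1}{-48237}}{-21736} = -101 + \frac{27638 \frac{1}{-48237}}{-21736} = -101 + 27638 \left(- \frac{1}{48237}\right) \left(- \frac{1}{21736}\right) = -101 - - \frac{1063}{40326132} = -101 + \frac{1063}{40326132} = - \frac{4072938269}{40326132}$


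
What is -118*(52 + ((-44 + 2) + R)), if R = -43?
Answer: 3894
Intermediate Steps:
-118*(52 + ((-44 + 2) + R)) = -118*(52 + ((-44 + 2) - 43)) = -118*(52 + (-42 - 43)) = -118*(52 - 85) = -118*(-33) = 3894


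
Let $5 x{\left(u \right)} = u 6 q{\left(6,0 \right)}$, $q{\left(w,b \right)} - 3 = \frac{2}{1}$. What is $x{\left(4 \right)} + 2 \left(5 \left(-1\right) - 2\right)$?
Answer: $10$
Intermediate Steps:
$q{\left(w,b \right)} = 5$ ($q{\left(w,b \right)} = 3 + \frac{2}{1} = 3 + 2 \cdot 1 = 3 + 2 = 5$)
$x{\left(u \right)} = 6 u$ ($x{\left(u \right)} = \frac{u 6 \cdot 5}{5} = \frac{6 u 5}{5} = \frac{30 u}{5} = 6 u$)
$x{\left(4 \right)} + 2 \left(5 \left(-1\right) - 2\right) = 6 \cdot 4 + 2 \left(5 \left(-1\right) - 2\right) = 24 + 2 \left(-5 - 2\right) = 24 + 2 \left(-7\right) = 24 - 14 = 10$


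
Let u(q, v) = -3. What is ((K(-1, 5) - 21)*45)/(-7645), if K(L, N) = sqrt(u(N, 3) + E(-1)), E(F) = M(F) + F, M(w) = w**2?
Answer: 189/1529 - 9*I*sqrt(3)/1529 ≈ 0.12361 - 0.010195*I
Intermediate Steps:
E(F) = F + F**2 (E(F) = F**2 + F = F + F**2)
K(L, N) = I*sqrt(3) (K(L, N) = sqrt(-3 - (1 - 1)) = sqrt(-3 - 1*0) = sqrt(-3 + 0) = sqrt(-3) = I*sqrt(3))
((K(-1, 5) - 21)*45)/(-7645) = ((I*sqrt(3) - 21)*45)/(-7645) = ((-21 + I*sqrt(3))*45)*(-1/7645) = (-945 + 45*I*sqrt(3))*(-1/7645) = 189/1529 - 9*I*sqrt(3)/1529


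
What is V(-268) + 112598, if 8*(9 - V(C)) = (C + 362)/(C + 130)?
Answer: 62159111/552 ≈ 1.1261e+5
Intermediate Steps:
V(C) = 9 - (362 + C)/(8*(130 + C)) (V(C) = 9 - (C + 362)/(8*(C + 130)) = 9 - (362 + C)/(8*(130 + C)))
V(-268) + 112598 = (8998 + 71*(-268))/(8*(130 - 268)) + 112598 = (⅛)*(8998 - 19028)/(-138) + 112598 = (⅛)*(-1/138)*(-10030) + 112598 = 5015/552 + 112598 = 62159111/552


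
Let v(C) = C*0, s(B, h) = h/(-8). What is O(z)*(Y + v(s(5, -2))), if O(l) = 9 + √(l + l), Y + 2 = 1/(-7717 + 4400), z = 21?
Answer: -59715/3317 - 6635*√42/3317 ≈ -30.966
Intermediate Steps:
s(B, h) = -h/8 (s(B, h) = h*(-⅛) = -h/8)
v(C) = 0
Y = -6635/3317 (Y = -2 + 1/(-7717 + 4400) = -2 + 1/(-3317) = -2 - 1/3317 = -6635/3317 ≈ -2.0003)
O(l) = 9 + √2*√l (O(l) = 9 + √(2*l) = 9 + √2*√l)
O(z)*(Y + v(s(5, -2))) = (9 + √2*√21)*(-6635/3317 + 0) = (9 + √42)*(-6635/3317) = -59715/3317 - 6635*√42/3317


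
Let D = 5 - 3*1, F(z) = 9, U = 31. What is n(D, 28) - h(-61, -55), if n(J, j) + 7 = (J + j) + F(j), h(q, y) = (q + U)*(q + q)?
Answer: -3628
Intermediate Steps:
D = 2 (D = 5 - 3 = 2)
h(q, y) = 2*q*(31 + q) (h(q, y) = (q + 31)*(q + q) = (31 + q)*(2*q) = 2*q*(31 + q))
n(J, j) = 2 + J + j (n(J, j) = -7 + ((J + j) + 9) = -7 + (9 + J + j) = 2 + J + j)
n(D, 28) - h(-61, -55) = (2 + 2 + 28) - 2*(-61)*(31 - 61) = 32 - 2*(-61)*(-30) = 32 - 1*3660 = 32 - 3660 = -3628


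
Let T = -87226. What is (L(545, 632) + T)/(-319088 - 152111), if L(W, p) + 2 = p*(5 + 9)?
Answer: 78380/471199 ≈ 0.16634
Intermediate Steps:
L(W, p) = -2 + 14*p (L(W, p) = -2 + p*(5 + 9) = -2 + p*14 = -2 + 14*p)
(L(545, 632) + T)/(-319088 - 152111) = ((-2 + 14*632) - 87226)/(-319088 - 152111) = ((-2 + 8848) - 87226)/(-471199) = (8846 - 87226)*(-1/471199) = -78380*(-1/471199) = 78380/471199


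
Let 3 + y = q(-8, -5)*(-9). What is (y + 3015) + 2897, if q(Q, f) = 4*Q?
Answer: 6197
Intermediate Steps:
y = 285 (y = -3 + (4*(-8))*(-9) = -3 - 32*(-9) = -3 + 288 = 285)
(y + 3015) + 2897 = (285 + 3015) + 2897 = 3300 + 2897 = 6197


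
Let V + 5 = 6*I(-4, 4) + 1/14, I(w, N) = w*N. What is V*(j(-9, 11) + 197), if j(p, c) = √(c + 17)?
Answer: -278361/14 - 1413*√7/7 ≈ -20417.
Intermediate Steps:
I(w, N) = N*w
j(p, c) = √(17 + c)
V = -1413/14 (V = -5 + (6*(4*(-4)) + 1/14) = -5 + (6*(-16) + 1/14) = -5 + (-96 + 1/14) = -5 - 1343/14 = -1413/14 ≈ -100.93)
V*(j(-9, 11) + 197) = -1413*(√(17 + 11) + 197)/14 = -1413*(√28 + 197)/14 = -1413*(2*√7 + 197)/14 = -1413*(197 + 2*√7)/14 = -278361/14 - 1413*√7/7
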